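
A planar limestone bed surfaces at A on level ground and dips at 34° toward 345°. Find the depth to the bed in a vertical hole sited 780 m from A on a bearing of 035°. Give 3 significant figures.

338 m

The hole lies 50° from the dip direction, so the down-dip offset is 780 × cos 50° = 501.37 m.
Depth = down-dip offset × tan(dip) = 501.37 × tan 34° = 501.37 × 0.6745
Depth = 338.18 m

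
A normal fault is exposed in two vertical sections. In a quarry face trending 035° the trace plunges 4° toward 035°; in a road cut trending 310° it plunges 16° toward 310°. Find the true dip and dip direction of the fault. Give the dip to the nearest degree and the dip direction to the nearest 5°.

Represent each trace as a vector plunging at its apparent dip toward its trend (east-north-up frame): v₁ = (0.572, 0.817, -0.070), v₂ = (-0.736, 0.618, -0.276).
n = v₁ × v₂ = (-0.182, 0.209, 0.955) (taken with n_z > 0).
True dip = arccos(n_z / |n|) = arccos(0.9604) = 16.2°.
The horizontal component of n points toward azimuth atan2(n_x, n_y) = 319°, the dip direction.

true dip 16°, dip direction 320°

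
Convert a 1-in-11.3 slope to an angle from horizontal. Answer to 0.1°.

tan θ = 1/11.3 = 0.0885
θ = arctan(0.0885) = 5.06°

5.1°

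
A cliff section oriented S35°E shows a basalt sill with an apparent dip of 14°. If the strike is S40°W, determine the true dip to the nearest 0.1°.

14.5°

The section is 75° from the strike.
tan δ = tan α / sin β = tan 14° / sin 75° = 0.2493 / 0.9659 = 0.2581
true dip = arctan 0.2581 = 14.47°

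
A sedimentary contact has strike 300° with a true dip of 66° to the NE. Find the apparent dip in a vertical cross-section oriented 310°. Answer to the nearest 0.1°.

21.3°

The section lies 10° from the strike.
tan(apparent dip) = tan 66° · sin 10° = 0.3900
α = arctan(0.3900) = 21.31°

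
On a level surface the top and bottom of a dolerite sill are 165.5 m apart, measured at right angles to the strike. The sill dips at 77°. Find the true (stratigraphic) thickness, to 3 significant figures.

161 m

True thickness t = w · sin(dip) = 165.5 × sin 77°
t = 165.5 × 0.9744 = 161.258 m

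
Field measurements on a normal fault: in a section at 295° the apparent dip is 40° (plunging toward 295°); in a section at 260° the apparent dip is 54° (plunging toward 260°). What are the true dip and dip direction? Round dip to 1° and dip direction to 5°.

true dip 56°, dip direction 240°

Each apparent-dip line lies in the plane. As unit vectors (x east, y north, z up), v₁ plunges 40°→295° and v₂ plunges 54°→260°.
n = v₁ × v₂ = (-0.328, -0.190, 0.258) (taken with n_z > 0).
True dip = arccos(n_z / |n|) = arccos(0.5637) = 55.7°.
The horizontal component of n points toward azimuth atan2(n_x, n_y) = 240°, the dip direction.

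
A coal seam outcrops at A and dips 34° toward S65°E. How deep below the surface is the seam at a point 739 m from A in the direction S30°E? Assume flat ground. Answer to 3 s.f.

408 m

The hole lies 35° from the dip direction, so the down-dip offset is 739 × cos 35° = 605.35 m.
Depth = down-dip offset × tan(dip) = 605.35 × tan 34° = 605.35 × 0.6745
Depth = 408.32 m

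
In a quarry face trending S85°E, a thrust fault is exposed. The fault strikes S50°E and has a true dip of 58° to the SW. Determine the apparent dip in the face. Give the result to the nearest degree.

The section lies 35° from the strike.
tan(apparent dip) = tan 58° · sin 35° = 0.9179
α = arctan(0.9179) = 42.55°

43°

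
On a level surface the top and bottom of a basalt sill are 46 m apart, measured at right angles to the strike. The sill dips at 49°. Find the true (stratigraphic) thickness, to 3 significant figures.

True thickness t = w · sin(dip) = 46 × sin 49°
t = 46 × 0.7547 = 34.717 m

34.7 m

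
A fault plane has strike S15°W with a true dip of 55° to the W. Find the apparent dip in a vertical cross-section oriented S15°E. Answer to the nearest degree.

36°

Angle between strike (S15°W) and section (S15°E): β = 30°.
tan α = tan 55° × sin 30° = 1.4281 × 0.5000 = 0.7141
α = arctan(0.7141) = 35.53°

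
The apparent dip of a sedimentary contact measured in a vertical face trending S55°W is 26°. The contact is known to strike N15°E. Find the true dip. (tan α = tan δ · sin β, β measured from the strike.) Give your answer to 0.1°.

β = acute angle between strike N15°E and section S55°W = 40°.
tan(true dip) = tan 26° / sin 40° = 0.7588
true dip = arctan 0.7588 = 37.19°

37.2°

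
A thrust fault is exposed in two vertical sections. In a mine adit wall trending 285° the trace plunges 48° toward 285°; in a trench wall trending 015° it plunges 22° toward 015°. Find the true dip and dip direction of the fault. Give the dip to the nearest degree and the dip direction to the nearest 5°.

The two traces are lines in the plane: v₁ = (sin 285°·cos 48°, cos 285°·cos 48°, −sin 48°), v₂ = (sin 15°·cos 22°, cos 15°·cos 22°, −sin 22°).
The plane normal is n = v₁ × v₂ ∝ (-0.601, 0.420, 0.620).
Dip δ = arctan(|n_h|/n_z) = arctan(0.733/0.620) = 49.8°.
Dip direction = atan2(-0.601, 0.420) = 305° (azimuth of n's horizontal projection).

true dip 50°, dip direction 305°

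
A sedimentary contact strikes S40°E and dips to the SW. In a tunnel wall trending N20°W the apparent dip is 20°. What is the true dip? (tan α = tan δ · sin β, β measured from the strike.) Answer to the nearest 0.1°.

β = acute angle between strike S40°E and section N20°W = 20°.
tan δ = tan α / sin β = tan 20° / sin 20° = 0.3640 / 0.3420 = 1.0642
δ = arctan(1.0642) = 46.78°

46.8°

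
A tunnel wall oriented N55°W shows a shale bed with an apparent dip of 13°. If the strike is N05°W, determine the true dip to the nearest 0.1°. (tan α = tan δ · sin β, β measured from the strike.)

The section is 50° from the strike.
tan(true dip) = tan 13° / sin 50° = 0.3014
δ = arctan(0.3014) = 16.77°

16.8°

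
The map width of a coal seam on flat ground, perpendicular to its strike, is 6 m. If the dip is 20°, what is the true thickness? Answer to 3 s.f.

True thickness t = w · sin(dip) = 6 × sin 20°
t = 6 × 0.3420 = 2.052 m

2.05 m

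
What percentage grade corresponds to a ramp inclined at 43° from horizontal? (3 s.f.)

grade % = 100 × tan 43° = 100 × 0.9325

93.3%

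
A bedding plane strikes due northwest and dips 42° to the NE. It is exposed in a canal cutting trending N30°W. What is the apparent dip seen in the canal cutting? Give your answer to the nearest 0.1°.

13.1°

The section lies 15° from the strike.
tan(apparent dip) = tan 42° · sin 15° = 0.2330
apparent dip = arctan 0.2330 = 13.12°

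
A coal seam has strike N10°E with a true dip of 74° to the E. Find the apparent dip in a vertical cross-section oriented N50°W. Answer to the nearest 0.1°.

The strike is N10°E and the section trends N50°W; the acute angle between them is β = 60°.
tan α = tan 74° × sin 60° = 3.4874 × 0.8660 = 3.0202
apparent dip = arctan 3.0202 = 71.68°

71.7°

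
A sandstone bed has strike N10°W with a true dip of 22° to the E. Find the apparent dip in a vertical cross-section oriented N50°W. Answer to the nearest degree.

Angle between strike (N10°W) and section (N50°W): β = 40°.
tan(apparent dip) = tan 22° · sin 40° = 0.2597
α = arctan(0.2597) = 14.56°

15°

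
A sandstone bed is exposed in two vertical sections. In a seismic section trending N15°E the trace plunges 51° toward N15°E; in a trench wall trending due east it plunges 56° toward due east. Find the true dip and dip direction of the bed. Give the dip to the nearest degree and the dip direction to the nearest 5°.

Represent each trace as a vector plunging at its apparent dip toward its trend (east-north-up frame): v₁ = (0.163, 0.608, -0.777), v₂ = (0.559, 0.000, -0.829).
Cross product v₁ × v₂ gives the pole to the plane: n ∝ (0.504, 0.300, 0.340).
True dip = arccos(n_z / |n|) = arccos(0.5016) = 59.9°.
Dip direction = azimuth of (n_x, n_y) = atan2(0.504, 0.300) = 59°.

true dip 60°, dip direction 060°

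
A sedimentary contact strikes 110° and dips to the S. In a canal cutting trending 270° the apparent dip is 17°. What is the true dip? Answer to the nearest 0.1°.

The section is 20° from the strike.
tan δ = tan α / sin β = tan 17° / sin 20° = 0.3057 / 0.3420 = 0.8939
true dip = arctan 0.8939 = 41.79°

41.8°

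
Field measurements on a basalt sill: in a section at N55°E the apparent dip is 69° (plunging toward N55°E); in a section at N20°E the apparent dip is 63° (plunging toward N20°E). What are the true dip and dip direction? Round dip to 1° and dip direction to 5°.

true dip 69°, dip direction 060°

Represent each trace as a vector plunging at its apparent dip toward its trend (east-north-up frame): v₁ = (0.294, 0.206, -0.934), v₂ = (0.155, 0.427, -0.891).
Cross product v₁ × v₂ gives the pole to the plane: n ∝ (0.215, 0.117, 0.093).
True dip = arccos(n_z / |n|) = arccos(0.3563) = 69.1°.
The horizontal component of n points toward azimuth atan2(n_x, n_y) = 62°, the dip direction.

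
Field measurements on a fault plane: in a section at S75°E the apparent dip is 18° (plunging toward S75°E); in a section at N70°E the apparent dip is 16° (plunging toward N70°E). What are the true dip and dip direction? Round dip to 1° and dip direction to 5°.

true dip 18°, dip direction 100°

The two traces are lines in the plane: v₁ = (sin 105°·cos 18°, cos 105°·cos 18°, −sin 18°), v₂ = (sin 70°·cos 16°, cos 70°·cos 16°, −sin 16°).
n = v₁ × v₂ = (0.169, -0.026, 0.524) (taken with n_z > 0).
tan δ = √(n_x²+n_y²)/n_z = 0.171/0.524, so δ = 18.1°.
The horizontal component of n points toward azimuth atan2(n_x, n_y) = 99°, the dip direction.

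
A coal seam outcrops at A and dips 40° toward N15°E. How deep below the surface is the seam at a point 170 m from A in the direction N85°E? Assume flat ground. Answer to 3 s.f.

48.8 m

The hole lies 70° from the dip direction, so the down-dip offset is 170 × cos 70° = 58.14 m.
Depth = down-dip offset × tan(dip) = 58.14 × tan 40° = 58.14 × 0.8391
Depth = 48.79 m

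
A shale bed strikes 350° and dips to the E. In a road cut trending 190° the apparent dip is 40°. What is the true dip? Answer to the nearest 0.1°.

67.8°

β = acute angle between strike 350° and section 190° = 20°.
tan δ = tan α / sin β = tan 40° / sin 20° = 0.8391 / 0.3420 = 2.4534
δ = arctan(2.4534) = 67.82°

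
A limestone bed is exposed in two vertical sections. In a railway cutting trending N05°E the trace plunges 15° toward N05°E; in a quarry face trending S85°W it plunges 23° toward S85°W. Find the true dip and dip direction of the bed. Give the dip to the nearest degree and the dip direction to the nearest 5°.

Each apparent-dip line lies in the plane. As unit vectors (x east, y north, z up), v₁ plunges 15°→N05°E and v₂ plunges 23°→S85°W.
The plane normal is n = v₁ × v₂ ∝ (-0.397, 0.270, 0.876).
tan δ = √(n_x²+n_y²)/n_z = 0.480/0.876, so δ = 28.7°.
Dip direction = azimuth of (n_x, n_y) = atan2(-0.397, 0.270) = 304°.

true dip 29°, dip direction 305°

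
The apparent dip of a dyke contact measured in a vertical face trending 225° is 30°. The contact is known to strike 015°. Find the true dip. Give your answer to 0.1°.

49.1°

β = acute angle between strike 015° and section 225° = 30°.
tan(true dip) = tan 30° / sin 30° = 1.1547
true dip = arctan 1.1547 = 49.11°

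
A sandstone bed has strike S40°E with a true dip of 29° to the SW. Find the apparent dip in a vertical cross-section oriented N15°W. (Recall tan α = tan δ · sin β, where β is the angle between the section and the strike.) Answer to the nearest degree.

13°

The strike is S40°E and the section trends N15°W; the acute angle between them is β = 25°.
tan(apparent dip) = tan 29° · sin 25° = 0.2343
apparent dip = arctan 0.2343 = 13.18°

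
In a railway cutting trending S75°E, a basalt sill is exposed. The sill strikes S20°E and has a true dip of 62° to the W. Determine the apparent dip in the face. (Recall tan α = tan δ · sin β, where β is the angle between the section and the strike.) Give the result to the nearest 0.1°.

57.0°

The strike is S20°E and the section trends S75°E; the acute angle between them is β = 55°.
tan α = tan 62° × sin 55° = 1.8807 × 0.8192 = 1.5406
α = arctan(1.5406) = 57.01°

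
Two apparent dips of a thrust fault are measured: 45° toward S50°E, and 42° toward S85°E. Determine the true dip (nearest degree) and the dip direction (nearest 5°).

true dip 45°, dip direction 120°

The two traces are lines in the plane: v₁ = (sin 130°·cos 45°, cos 130°·cos 45°, −sin 45°), v₂ = (sin 95°·cos 42°, cos 95°·cos 42°, −sin 42°).
Cross product v₁ × v₂ gives the pole to the plane: n ∝ (0.258, -0.161, 0.301).
True dip = arccos(n_z / |n|) = arccos(0.7036) = 45.3°.
Dip direction = azimuth of (n_x, n_y) = atan2(0.258, -0.161) = 122°.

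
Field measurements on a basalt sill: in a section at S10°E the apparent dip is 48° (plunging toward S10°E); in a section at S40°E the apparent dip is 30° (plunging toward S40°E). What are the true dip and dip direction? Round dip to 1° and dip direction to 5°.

true dip 53°, dip direction 205°

The two traces are lines in the plane: v₁ = (sin 170°·cos 48°, cos 170°·cos 48°, −sin 48°), v₂ = (sin 140°·cos 30°, cos 140°·cos 30°, −sin 30°).
n = v₁ × v₂ = (-0.164, -0.356, 0.290) (taken with n_z > 0).
tan δ = √(n_x²+n_y²)/n_z = 0.391/0.290, so δ = 53.5°.
Dip direction = atan2(-0.164, -0.356) = 205° (azimuth of n's horizontal projection).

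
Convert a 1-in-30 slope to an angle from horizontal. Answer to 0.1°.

tan θ = 1/30 = 0.0333
θ = arctan(0.0333) = 1.91°

1.9°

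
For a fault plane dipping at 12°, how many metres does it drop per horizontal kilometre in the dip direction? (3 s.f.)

213 m

drop per km = 1000 × tan 12° = 1000 × 0.2126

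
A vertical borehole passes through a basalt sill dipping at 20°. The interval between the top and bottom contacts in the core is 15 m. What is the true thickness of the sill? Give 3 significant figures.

True thickness t = h · cos(dip) = 15 × cos 20°
t = 15 × 0.9397 = 14.095 m

14.1 m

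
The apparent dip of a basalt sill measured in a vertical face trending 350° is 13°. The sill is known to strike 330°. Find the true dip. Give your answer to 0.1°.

β = acute angle between strike 330° and section 350° = 20°.
tan δ = tan α / sin β = tan 13° / sin 20° = 0.2309 / 0.3420 = 0.6750
true dip = arctan 0.6750 = 34.02°

34.0°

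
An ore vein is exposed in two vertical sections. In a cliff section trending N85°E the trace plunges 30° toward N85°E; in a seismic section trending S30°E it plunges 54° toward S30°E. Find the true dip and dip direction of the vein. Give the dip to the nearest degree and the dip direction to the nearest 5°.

true dip 54°, dip direction 150°

Represent each trace as a vector plunging at its apparent dip toward its trend (east-north-up frame): v₁ = (0.863, 0.075, -0.500), v₂ = (0.294, -0.509, -0.809).
The plane normal is n = v₁ × v₂ ∝ (0.316, -0.551, 0.461).
tan δ = √(n_x²+n_y²)/n_z = 0.635/0.461, so δ = 54.0°.
Dip direction = azimuth of (n_x, n_y) = atan2(0.316, -0.551) = 150°.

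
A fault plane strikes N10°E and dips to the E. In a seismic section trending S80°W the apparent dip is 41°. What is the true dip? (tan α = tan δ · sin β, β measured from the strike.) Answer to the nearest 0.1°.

42.8°

The section is 70° from the strike.
tan δ = tan α / sin β = tan 41° / sin 70° = 0.8693 / 0.9397 = 0.9251
δ = arctan(0.9251) = 42.77°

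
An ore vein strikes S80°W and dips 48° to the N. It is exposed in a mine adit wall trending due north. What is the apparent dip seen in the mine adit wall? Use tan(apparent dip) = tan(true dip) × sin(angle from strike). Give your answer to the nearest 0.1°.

47.6°

The strike is S80°W and the section trends due north; the acute angle between them is β = 80°.
tan(apparent dip) = tan 48° · sin 80° = 1.0937
apparent dip = arctan 1.0937 = 47.56°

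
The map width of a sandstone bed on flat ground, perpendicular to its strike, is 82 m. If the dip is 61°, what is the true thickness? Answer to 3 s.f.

True thickness t = w · sin(dip) = 82 × sin 61°
t = 82 × 0.8746 = 71.719 m

71.7 m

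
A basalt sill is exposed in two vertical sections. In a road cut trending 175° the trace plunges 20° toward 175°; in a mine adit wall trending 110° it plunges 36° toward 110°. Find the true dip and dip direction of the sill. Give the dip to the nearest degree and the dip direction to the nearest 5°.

Each apparent-dip line lies in the plane. As unit vectors (x east, y north, z up), v₁ plunges 20°→175° and v₂ plunges 36°→110°.
Cross product v₁ × v₂ gives the pole to the plane: n ∝ (0.456, -0.212, 0.689).
tan δ = √(n_x²+n_y²)/n_z = 0.502/0.689, so δ = 36.1°.
Dip direction = atan2(0.456, -0.212) = 115° (azimuth of n's horizontal projection).

true dip 36°, dip direction 115°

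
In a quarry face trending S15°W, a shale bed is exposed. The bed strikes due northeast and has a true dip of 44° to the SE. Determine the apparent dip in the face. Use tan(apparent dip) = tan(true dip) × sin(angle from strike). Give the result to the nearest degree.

26°

The strike is due northeast and the section trends S15°W; the acute angle between them is β = 30°.
tan α = tan 44° × sin 30° = 0.9657 × 0.5000 = 0.4828
apparent dip = arctan 0.4828 = 25.77°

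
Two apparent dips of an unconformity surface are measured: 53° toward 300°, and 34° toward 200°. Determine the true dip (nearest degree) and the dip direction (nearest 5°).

true dip 58°, dip direction 265°

The two traces are lines in the plane: v₁ = (sin 300°·cos 53°, cos 300°·cos 53°, −sin 53°), v₂ = (sin 200°·cos 34°, cos 200°·cos 34°, −sin 34°).
n = v₁ × v₂ = (-0.790, -0.065, 0.491) (taken with n_z > 0).
tan δ = √(n_x²+n_y²)/n_z = 0.793/0.491, so δ = 58.2°.
Dip direction = atan2(-0.790, -0.065) = 265° (azimuth of n's horizontal projection).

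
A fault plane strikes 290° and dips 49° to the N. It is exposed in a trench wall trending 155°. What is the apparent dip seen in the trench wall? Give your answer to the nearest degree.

The section lies 45° from the strike.
tan(apparent dip) = tan 49° · sin 45° = 0.8134
apparent dip = arctan 0.8134 = 39.13°

39°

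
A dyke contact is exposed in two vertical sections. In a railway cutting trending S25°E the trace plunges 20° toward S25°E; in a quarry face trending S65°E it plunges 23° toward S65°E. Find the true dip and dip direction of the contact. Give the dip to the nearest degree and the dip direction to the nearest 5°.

true dip 23°, dip direction 125°

Represent each trace as a vector plunging at its apparent dip toward its trend (east-north-up frame): v₁ = (0.397, -0.852, -0.342), v₂ = (0.834, -0.389, -0.391).
Cross product v₁ × v₂ gives the pole to the plane: n ∝ (0.200, -0.130, 0.556).
tan δ = √(n_x²+n_y²)/n_z = 0.238/0.556, so δ = 23.2°.
The horizontal component of n points toward azimuth atan2(n_x, n_y) = 123°, the dip direction.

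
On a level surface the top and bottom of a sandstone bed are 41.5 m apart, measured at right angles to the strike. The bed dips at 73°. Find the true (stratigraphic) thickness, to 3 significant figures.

39.7 m

True thickness t = w · sin(dip) = 41.5 × sin 73°
t = 41.5 × 0.9563 = 39.687 m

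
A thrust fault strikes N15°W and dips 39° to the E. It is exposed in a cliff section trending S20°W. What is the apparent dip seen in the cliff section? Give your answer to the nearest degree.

25°

Angle between strike (N15°W) and section (S20°W): β = 35°.
tan(apparent dip) = tan 39° · sin 35° = 0.4645
apparent dip = arctan 0.4645 = 24.91°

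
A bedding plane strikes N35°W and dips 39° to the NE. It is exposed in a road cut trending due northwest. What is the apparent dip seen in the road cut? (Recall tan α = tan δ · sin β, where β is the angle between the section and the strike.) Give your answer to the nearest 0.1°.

Angle between strike (N35°W) and section (due northwest): β = 10°.
tan α = tan 39° × sin 10° = 0.8098 × 0.1736 = 0.1406
apparent dip = arctan 0.1406 = 8.00°

8.0°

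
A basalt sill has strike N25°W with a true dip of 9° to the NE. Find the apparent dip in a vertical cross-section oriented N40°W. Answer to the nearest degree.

2°

The strike is N25°W and the section trends N40°W; the acute angle between them is β = 15°.
tan(apparent dip) = tan 9° · sin 15° = 0.0410
α = arctan(0.0410) = 2.35°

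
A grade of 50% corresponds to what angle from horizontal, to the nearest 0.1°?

tan θ = 50/100 = 0.5000
θ = arctan(0.5000) = 26.57°

26.6°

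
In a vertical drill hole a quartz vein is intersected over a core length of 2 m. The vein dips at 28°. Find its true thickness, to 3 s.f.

1.77 m

True thickness t = h · cos(dip) = 2 × cos 28°
t = 2 × 0.8829 = 1.766 m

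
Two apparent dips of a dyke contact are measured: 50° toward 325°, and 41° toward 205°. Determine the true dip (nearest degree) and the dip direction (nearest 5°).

The two traces are lines in the plane: v₁ = (sin 325°·cos 50°, cos 325°·cos 50°, −sin 50°), v₂ = (sin 205°·cos 41°, cos 205°·cos 41°, −sin 41°).
n = v₁ × v₂ = (-0.869, 0.002, 0.420) (taken with n_z > 0).
True dip = arccos(n_z / |n|) = arccos(0.4351) = 64.2°.
Dip direction = atan2(-0.869, 0.002) = 270° (azimuth of n's horizontal projection).

true dip 64°, dip direction 270°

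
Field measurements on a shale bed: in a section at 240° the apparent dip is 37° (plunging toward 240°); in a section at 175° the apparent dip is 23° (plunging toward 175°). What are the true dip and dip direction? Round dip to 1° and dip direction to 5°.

true dip 37°, dip direction 230°

Each apparent-dip line lies in the plane. As unit vectors (x east, y north, z up), v₁ plunges 37°→240° and v₂ plunges 23°→175°.
The plane normal is n = v₁ × v₂ ∝ (-0.396, -0.319, 0.666).
tan δ = √(n_x²+n_y²)/n_z = 0.508/0.666, so δ = 37.3°.
Dip direction = azimuth of (n_x, n_y) = atan2(-0.396, -0.319) = 231°.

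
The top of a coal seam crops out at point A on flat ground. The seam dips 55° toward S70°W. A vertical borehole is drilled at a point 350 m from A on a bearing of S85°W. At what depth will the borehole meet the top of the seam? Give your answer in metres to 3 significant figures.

483 m

The hole lies 15° from the dip direction, so the down-dip offset is 350 × cos 15° = 338.07 m.
Depth = down-dip offset × tan(dip) = 338.07 × tan 55° = 338.07 × 1.4281
Depth = 482.82 m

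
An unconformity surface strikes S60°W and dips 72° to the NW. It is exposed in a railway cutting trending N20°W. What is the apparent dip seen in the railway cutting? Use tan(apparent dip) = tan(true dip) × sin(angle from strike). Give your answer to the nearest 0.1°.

71.7°

The strike is S60°W and the section trends N20°W; the acute angle between them is β = 80°.
tan(apparent dip) = tan 72° · sin 80° = 3.0309
apparent dip = arctan 3.0309 = 71.74°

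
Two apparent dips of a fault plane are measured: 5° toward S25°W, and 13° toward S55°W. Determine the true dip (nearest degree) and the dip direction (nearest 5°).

true dip 18°, dip direction 280°

Represent each trace as a vector plunging at its apparent dip toward its trend (east-north-up frame): v₁ = (-0.421, -0.903, -0.087), v₂ = (-0.798, -0.559, -0.225).
n = v₁ × v₂ = (-0.154, 0.025, 0.485) (taken with n_z > 0).
tan δ = √(n_x²+n_y²)/n_z = 0.156/0.485, so δ = 17.9°.
The horizontal component of n points toward azimuth atan2(n_x, n_y) = 279°, the dip direction.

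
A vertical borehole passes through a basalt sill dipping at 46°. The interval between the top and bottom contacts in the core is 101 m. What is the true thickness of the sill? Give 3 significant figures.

True thickness t = h · cos(dip) = 101 × cos 46°
t = 101 × 0.6947 = 70.160 m

70.2 m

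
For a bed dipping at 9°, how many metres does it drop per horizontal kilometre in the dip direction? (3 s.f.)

158 m

drop per km = 1000 × tan 9° = 1000 × 0.1584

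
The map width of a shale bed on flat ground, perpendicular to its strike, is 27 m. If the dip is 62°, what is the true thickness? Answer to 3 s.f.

23.8 m

True thickness t = w · sin(dip) = 27 × sin 62°
t = 27 × 0.8829 = 23.840 m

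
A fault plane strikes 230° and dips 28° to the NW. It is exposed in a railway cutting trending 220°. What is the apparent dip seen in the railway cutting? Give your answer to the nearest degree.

5°

The section lies 10° from the strike.
tan(apparent dip) = tan 28° · sin 10° = 0.0923
α = arctan(0.0923) = 5.28°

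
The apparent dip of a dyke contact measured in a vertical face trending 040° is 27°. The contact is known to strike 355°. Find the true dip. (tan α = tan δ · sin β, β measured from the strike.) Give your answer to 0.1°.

β = acute angle between strike 355° and section 040° = 45°.
tan δ = tan α / sin β = tan 27° / sin 45° = 0.5095 / 0.7071 = 0.7206
δ = arctan(0.7206) = 35.78°

35.8°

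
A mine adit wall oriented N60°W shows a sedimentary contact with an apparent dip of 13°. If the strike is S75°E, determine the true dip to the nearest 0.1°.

41.7°

The section is 15° from the strike.
tan δ = tan α / sin β = tan 13° / sin 15° = 0.2309 / 0.2588 = 0.8920
δ = arctan(0.8920) = 41.73°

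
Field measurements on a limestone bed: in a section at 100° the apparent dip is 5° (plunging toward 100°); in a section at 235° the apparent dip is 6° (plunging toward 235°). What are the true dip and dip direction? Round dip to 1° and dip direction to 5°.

true dip 14°, dip direction 170°

The two traces are lines in the plane: v₁ = (sin 100°·cos 5°, cos 100°·cos 5°, −sin 5°), v₂ = (sin 235°·cos 6°, cos 235°·cos 6°, −sin 6°).
n = v₁ × v₂ = (0.032, -0.174, 0.701) (taken with n_z > 0).
True dip = arccos(n_z / |n|) = arccos(0.9697) = 14.1°.
The horizontal component of n points toward azimuth atan2(n_x, n_y) = 170°, the dip direction.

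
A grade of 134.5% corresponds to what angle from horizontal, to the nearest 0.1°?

tan θ = 134.5/100 = 1.3450
θ = arctan(1.3450) = 53.37°

53.4°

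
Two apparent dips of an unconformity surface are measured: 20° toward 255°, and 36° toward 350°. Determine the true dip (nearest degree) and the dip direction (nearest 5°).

true dip 40°, dip direction 320°

Each apparent-dip line lies in the plane. As unit vectors (x east, y north, z up), v₁ plunges 20°→255° and v₂ plunges 36°→350°.
Cross product v₁ × v₂ gives the pole to the plane: n ∝ (-0.415, 0.485, 0.757).
Dip δ = arctan(|n_h|/n_z) = arctan(0.639/0.757) = 40.2°.
Dip direction = atan2(-0.415, 0.485) = 319° (azimuth of n's horizontal projection).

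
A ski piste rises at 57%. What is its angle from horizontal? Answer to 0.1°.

29.7°

tan θ = 57/100 = 0.5700
θ = arctan(0.5700) = 29.68°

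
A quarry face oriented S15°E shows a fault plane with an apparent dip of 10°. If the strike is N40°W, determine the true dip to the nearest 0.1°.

β = acute angle between strike N40°W and section S15°E = 25°.
tan δ = tan α / sin β = tan 10° / sin 25° = 0.1763 / 0.4226 = 0.4172
δ = arctan(0.4172) = 22.65°

22.6°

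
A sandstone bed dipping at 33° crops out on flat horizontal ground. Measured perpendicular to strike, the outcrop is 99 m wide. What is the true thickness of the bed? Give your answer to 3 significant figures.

True thickness t = w · sin(dip) = 99 × sin 33°
t = 99 × 0.5446 = 53.919 m

53.9 m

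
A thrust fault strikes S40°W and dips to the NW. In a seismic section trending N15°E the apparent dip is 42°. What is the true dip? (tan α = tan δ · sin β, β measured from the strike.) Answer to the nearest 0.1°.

64.9°

The section is 25° from the strike.
tan δ = tan α / sin β = tan 42° / sin 25° = 0.9004 / 0.4226 = 2.1305
true dip = arctan 2.1305 = 64.86°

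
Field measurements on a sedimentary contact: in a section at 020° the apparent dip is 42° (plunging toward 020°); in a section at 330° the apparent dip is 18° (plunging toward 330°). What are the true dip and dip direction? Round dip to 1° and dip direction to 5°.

true dip 44°, dip direction 040°

The two traces are lines in the plane: v₁ = (sin 20°·cos 42°, cos 20°·cos 42°, −sin 42°), v₂ = (sin 330°·cos 18°, cos 330°·cos 18°, −sin 18°).
The plane normal is n = v₁ × v₂ ∝ (0.335, 0.397, 0.541).
Dip δ = arctan(|n_h|/n_z) = arctan(0.519/0.541) = 43.8°.
Dip direction = azimuth of (n_x, n_y) = atan2(0.335, 0.397) = 40°.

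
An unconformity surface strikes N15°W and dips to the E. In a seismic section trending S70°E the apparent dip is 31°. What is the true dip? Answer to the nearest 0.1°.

The section is 55° from the strike.
tan(true dip) = tan 31° / sin 55° = 0.7335
true dip = arctan 0.7335 = 36.26°

36.3°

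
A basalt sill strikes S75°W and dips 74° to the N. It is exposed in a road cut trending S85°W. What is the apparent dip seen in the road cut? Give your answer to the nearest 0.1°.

31.2°

The strike is S75°W and the section trends S85°W; the acute angle between them is β = 10°.
tan(apparent dip) = tan 74° · sin 10° = 0.6056
α = arctan(0.6056) = 31.20°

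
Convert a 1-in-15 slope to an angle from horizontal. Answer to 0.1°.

tan θ = 1/15 = 0.0667
θ = arctan(0.0667) = 3.81°

3.8°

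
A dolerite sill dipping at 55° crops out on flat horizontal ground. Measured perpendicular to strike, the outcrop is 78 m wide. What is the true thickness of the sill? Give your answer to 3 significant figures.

True thickness t = w · sin(dip) = 78 × sin 55°
t = 78 × 0.8192 = 63.894 m

63.9 m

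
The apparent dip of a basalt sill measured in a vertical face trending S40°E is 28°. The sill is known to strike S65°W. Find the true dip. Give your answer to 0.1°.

The section is 75° from the strike.
tan δ = tan α / sin β = tan 28° / sin 75° = 0.5317 / 0.9659 = 0.5505
true dip = arctan 0.5505 = 28.83°

28.8°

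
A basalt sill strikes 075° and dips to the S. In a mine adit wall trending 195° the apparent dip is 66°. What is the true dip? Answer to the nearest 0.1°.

The section is 60° from the strike.
tan δ = tan α / sin β = tan 66° / sin 60° = 2.2460 / 0.8660 = 2.5935
δ = arctan(2.5935) = 68.91°

68.9°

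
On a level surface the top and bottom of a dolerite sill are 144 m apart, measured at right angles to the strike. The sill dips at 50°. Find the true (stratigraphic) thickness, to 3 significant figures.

True thickness t = w · sin(dip) = 144 × sin 50°
t = 144 × 0.7660 = 110.310 m

110 m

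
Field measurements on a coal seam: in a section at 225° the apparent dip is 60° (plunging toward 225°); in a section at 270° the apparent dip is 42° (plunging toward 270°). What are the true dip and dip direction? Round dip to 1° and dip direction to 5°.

Each apparent-dip line lies in the plane. As unit vectors (x east, y north, z up), v₁ plunges 60°→225° and v₂ plunges 42°→270°.
Cross product v₁ × v₂ gives the pole to the plane: n ∝ (-0.237, -0.407, 0.263).
True dip = arccos(n_z / |n|) = arccos(0.4873) = 60.8°.
Dip direction = azimuth of (n_x, n_y) = atan2(-0.237, -0.407) = 210°.

true dip 61°, dip direction 210°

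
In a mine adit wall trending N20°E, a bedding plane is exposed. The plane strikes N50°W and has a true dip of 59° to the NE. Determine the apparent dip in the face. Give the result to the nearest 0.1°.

The strike is N50°W and the section trends N20°E; the acute angle between them is β = 70°.
tan α = tan 59° × sin 70° = 1.6643 × 0.9397 = 1.5639
α = arctan(1.5639) = 57.40°

57.4°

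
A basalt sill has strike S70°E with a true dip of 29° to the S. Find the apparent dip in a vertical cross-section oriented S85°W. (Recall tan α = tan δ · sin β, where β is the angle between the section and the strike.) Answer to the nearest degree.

13°

The section lies 25° from the strike.
tan α = tan 29° × sin 25° = 0.5543 × 0.4226 = 0.2343
α = arctan(0.2343) = 13.18°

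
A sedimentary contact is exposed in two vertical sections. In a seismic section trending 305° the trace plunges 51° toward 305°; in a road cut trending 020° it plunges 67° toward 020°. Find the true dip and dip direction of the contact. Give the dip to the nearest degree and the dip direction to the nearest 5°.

true dip 68°, dip direction 005°

Each apparent-dip line lies in the plane. As unit vectors (x east, y north, z up), v₁ plunges 51°→305° and v₂ plunges 67°→020°.
The plane normal is n = v₁ × v₂ ∝ (0.047, 0.578, 0.238).
tan δ = √(n_x²+n_y²)/n_z = 0.580/0.238, so δ = 67.7°.
Dip direction = atan2(0.047, 0.578) = 5° (azimuth of n's horizontal projection).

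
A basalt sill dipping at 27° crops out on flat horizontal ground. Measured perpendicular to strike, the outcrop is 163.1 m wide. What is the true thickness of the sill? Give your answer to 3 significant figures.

74.0 m

True thickness t = w · sin(dip) = 163.1 × sin 27°
t = 163.1 × 0.4540 = 74.046 m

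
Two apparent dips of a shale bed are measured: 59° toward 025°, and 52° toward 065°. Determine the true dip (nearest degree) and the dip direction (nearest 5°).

true dip 59°, dip direction 025°

Each apparent-dip line lies in the plane. As unit vectors (x east, y north, z up), v₁ plunges 59°→025° and v₂ plunges 52°→065°.
The plane normal is n = v₁ × v₂ ∝ (0.145, 0.307, 0.204).
Dip δ = arctan(|n_h|/n_z) = arctan(0.339/0.204) = 59.0°.
The horizontal component of n points toward azimuth atan2(n_x, n_y) = 25°, the dip direction.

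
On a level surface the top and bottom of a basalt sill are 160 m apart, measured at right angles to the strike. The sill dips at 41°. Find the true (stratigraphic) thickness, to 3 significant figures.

True thickness t = w · sin(dip) = 160 × sin 41°
t = 160 × 0.6561 = 104.969 m

105 m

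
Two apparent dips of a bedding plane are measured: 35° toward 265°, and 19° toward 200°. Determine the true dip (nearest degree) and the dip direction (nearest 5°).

Each apparent-dip line lies in the plane. As unit vectors (x east, y north, z up), v₁ plunges 35°→265° and v₂ plunges 19°→200°.
The plane normal is n = v₁ × v₂ ∝ (-0.486, -0.080, 0.702).
True dip = arccos(n_z / |n|) = arccos(0.8184) = 35.1°.
Dip direction = atan2(-0.486, -0.080) = 261° (azimuth of n's horizontal projection).

true dip 35°, dip direction 260°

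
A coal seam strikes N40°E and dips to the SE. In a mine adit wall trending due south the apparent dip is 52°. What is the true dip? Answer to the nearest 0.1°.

63.3°

β = acute angle between strike N40°E and section due south = 40°.
tan(true dip) = tan 52° / sin 40° = 1.9912
δ = arctan(1.9912) = 63.33°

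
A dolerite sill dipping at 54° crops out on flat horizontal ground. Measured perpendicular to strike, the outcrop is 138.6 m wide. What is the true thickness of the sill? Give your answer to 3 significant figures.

True thickness t = w · sin(dip) = 138.6 × sin 54°
t = 138.6 × 0.8090 = 112.130 m

112 m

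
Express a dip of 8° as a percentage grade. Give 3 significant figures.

14.1%

grade % = 100 × tan 8° = 100 × 0.1405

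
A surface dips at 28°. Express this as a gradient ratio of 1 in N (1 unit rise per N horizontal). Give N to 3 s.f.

1 in 1.88

1 : N means tan θ = 1/N, so N = 1/tan 28° = 1/0.5317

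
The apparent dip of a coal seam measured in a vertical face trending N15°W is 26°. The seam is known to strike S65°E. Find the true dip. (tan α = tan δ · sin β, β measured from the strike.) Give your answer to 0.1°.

The section is 50° from the strike.
tan(true dip) = tan 26° / sin 50° = 0.6367
δ = arctan(0.6367) = 32.48°

32.5°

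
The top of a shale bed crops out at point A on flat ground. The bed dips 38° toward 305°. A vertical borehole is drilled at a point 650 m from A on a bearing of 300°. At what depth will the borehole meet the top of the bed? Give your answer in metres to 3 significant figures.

The hole lies 5° from the dip direction, so the down-dip offset is 650 × cos 5° = 647.53 m.
Depth = down-dip offset × tan(dip) = 647.53 × tan 38° = 647.53 × 0.7813
Depth = 505.90 m

506 m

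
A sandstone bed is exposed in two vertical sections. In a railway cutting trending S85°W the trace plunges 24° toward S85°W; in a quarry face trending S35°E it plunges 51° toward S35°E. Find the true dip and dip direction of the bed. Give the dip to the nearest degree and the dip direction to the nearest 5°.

true dip 60°, dip direction 190°

Each apparent-dip line lies in the plane. As unit vectors (x east, y north, z up), v₁ plunges 24°→S85°W and v₂ plunges 51°→S35°E.
Cross product v₁ × v₂ gives the pole to the plane: n ∝ (-0.148, -0.854, 0.498).
True dip = arccos(n_z / |n|) = arccos(0.4981) = 60.1°.
The horizontal component of n points toward azimuth atan2(n_x, n_y) = 190°, the dip direction.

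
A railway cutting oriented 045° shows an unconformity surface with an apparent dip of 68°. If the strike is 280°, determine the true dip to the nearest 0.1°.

71.7°

β = acute angle between strike 280° and section 045° = 55°.
tan δ = tan α / sin β = tan 68° / sin 55° = 2.4751 / 0.8192 = 3.0215
true dip = arctan 3.0215 = 71.69°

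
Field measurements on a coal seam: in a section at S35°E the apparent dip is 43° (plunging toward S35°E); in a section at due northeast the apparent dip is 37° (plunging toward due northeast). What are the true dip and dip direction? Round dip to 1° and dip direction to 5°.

true dip 53°, dip direction 100°

Represent each trace as a vector plunging at its apparent dip toward its trend (east-north-up frame): v₁ = (0.419, -0.599, -0.682), v₂ = (0.565, 0.565, -0.602).
n = v₁ × v₂ = (0.746, -0.133, 0.575) (taken with n_z > 0).
tan δ = √(n_x²+n_y²)/n_z = 0.757/0.575, so δ = 52.8°.
Dip direction = azimuth of (n_x, n_y) = atan2(0.746, -0.133) = 100°.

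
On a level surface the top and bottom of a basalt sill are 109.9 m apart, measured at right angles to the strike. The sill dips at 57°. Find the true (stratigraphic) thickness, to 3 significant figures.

92.2 m

True thickness t = w · sin(dip) = 109.9 × sin 57°
t = 109.9 × 0.8387 = 92.170 m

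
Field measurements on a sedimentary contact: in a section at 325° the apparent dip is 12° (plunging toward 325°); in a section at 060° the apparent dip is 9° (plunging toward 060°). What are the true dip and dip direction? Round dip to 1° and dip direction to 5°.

Represent each trace as a vector plunging at its apparent dip toward its trend (east-north-up frame): v₁ = (-0.561, 0.801, -0.208), v₂ = (0.855, 0.494, -0.156).
The plane normal is n = v₁ × v₂ ∝ (0.023, 0.266, 0.962).
Dip δ = arctan(|n_h|/n_z) = arctan(0.267/0.962) = 15.5°.
The horizontal component of n points toward azimuth atan2(n_x, n_y) = 5°, the dip direction.

true dip 15°, dip direction 005°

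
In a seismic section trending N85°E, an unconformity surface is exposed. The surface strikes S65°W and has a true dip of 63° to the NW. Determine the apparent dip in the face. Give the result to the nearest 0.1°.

33.9°

Angle between strike (S65°W) and section (N85°E): β = 20°.
tan(apparent dip) = tan 63° · sin 20° = 0.6713
α = arctan(0.6713) = 33.87°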